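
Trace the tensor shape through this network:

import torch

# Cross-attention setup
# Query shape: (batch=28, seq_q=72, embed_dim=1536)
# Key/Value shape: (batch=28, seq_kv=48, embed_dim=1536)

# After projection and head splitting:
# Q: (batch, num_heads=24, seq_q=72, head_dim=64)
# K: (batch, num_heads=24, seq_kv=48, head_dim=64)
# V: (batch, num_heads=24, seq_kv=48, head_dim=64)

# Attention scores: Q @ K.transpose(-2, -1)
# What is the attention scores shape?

Input shape: (28, 72, 1536)
Output shape: (28, 24, 72, 48)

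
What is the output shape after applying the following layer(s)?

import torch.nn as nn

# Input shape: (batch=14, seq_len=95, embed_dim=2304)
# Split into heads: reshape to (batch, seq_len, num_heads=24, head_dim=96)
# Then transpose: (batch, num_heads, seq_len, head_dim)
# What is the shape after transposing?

Input shape: (14, 95, 2304)
  -> after reshape: (14, 95, 24, 96)
Output shape: (14, 24, 95, 96)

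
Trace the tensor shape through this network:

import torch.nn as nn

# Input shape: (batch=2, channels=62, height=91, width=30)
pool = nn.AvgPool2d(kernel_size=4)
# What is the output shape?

Input shape: (2, 62, 91, 30)
Output shape: (2, 62, 22, 7)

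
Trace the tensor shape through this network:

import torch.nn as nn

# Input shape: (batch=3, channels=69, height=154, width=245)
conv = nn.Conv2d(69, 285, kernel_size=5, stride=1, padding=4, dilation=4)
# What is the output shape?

Input shape: (3, 69, 154, 245)
Output shape: (3, 285, 146, 237)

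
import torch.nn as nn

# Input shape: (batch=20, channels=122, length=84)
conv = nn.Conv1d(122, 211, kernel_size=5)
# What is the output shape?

Input shape: (20, 122, 84)
Output shape: (20, 211, 80)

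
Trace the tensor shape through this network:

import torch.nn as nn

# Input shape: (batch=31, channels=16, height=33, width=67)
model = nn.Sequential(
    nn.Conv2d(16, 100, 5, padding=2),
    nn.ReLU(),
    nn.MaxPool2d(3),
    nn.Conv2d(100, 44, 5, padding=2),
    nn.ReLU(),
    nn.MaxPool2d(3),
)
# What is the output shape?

Input shape: (31, 16, 33, 67)
  -> after first Conv2d: (31, 100, 33, 67)
  -> after first MaxPool2d: (31, 100, 11, 22)
  -> after second Conv2d: (31, 44, 11, 22)
Output shape: (31, 44, 3, 7)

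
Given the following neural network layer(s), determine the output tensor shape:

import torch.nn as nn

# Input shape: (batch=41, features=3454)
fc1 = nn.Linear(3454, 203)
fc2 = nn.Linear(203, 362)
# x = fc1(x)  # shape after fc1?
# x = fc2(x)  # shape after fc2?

Input shape: (41, 3454)
  -> after fc1: (41, 203)
Output shape: (41, 362)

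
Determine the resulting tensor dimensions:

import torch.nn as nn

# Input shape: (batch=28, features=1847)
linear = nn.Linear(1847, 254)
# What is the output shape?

Input shape: (28, 1847)
Output shape: (28, 254)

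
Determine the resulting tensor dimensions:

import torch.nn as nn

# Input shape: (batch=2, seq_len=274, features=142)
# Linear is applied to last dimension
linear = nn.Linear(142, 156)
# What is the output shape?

Input shape: (2, 274, 142)
Output shape: (2, 274, 156)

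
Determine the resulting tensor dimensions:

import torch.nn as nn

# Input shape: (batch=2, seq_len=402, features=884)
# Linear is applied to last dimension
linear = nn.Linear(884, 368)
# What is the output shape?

Input shape: (2, 402, 884)
Output shape: (2, 402, 368)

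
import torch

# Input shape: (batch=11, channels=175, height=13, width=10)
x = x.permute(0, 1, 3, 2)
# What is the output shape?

Input shape: (11, 175, 13, 10)
Output shape: (11, 175, 10, 13)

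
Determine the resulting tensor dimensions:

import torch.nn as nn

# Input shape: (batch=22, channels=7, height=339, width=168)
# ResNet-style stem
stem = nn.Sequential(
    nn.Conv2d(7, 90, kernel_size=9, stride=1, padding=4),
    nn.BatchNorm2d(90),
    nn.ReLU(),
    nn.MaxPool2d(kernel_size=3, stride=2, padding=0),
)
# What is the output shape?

Input shape: (22, 7, 339, 168)
  -> after Conv2d 9x9 stride=1: (22, 90, 339, 168)
Output shape: (22, 90, 169, 83)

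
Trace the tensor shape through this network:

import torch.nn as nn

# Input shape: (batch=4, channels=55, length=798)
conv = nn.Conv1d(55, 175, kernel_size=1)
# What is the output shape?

Input shape: (4, 55, 798)
Output shape: (4, 175, 798)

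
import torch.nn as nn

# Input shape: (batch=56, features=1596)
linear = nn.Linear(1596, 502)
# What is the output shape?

Input shape: (56, 1596)
Output shape: (56, 502)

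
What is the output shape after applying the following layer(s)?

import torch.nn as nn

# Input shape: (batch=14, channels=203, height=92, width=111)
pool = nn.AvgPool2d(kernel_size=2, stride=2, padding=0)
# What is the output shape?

Input shape: (14, 203, 92, 111)
Output shape: (14, 203, 46, 55)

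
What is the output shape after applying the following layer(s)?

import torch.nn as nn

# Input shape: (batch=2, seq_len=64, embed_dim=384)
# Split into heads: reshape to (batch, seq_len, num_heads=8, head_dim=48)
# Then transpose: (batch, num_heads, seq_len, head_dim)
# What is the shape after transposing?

Input shape: (2, 64, 384)
  -> after reshape: (2, 64, 8, 48)
Output shape: (2, 8, 64, 48)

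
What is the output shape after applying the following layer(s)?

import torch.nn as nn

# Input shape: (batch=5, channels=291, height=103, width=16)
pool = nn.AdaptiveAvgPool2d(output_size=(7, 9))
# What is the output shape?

Input shape: (5, 291, 103, 16)
Output shape: (5, 291, 7, 9)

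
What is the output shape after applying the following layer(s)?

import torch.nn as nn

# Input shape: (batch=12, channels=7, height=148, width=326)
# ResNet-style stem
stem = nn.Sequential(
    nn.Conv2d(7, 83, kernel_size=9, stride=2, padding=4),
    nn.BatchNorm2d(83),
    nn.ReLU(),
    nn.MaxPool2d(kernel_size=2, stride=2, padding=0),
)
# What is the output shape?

Input shape: (12, 7, 148, 326)
  -> after Conv2d 9x9 stride=2: (12, 83, 74, 163)
Output shape: (12, 83, 37, 81)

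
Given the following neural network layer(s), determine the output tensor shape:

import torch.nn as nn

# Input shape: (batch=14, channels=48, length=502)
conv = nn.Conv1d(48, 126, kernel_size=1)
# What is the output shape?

Input shape: (14, 48, 502)
Output shape: (14, 126, 502)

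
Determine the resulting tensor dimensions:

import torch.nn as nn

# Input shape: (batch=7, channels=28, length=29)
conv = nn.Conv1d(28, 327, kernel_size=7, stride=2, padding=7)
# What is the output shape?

Input shape: (7, 28, 29)
Output shape: (7, 327, 19)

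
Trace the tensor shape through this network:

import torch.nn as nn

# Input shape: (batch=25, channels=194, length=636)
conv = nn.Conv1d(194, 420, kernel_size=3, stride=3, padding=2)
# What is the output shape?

Input shape: (25, 194, 636)
Output shape: (25, 420, 213)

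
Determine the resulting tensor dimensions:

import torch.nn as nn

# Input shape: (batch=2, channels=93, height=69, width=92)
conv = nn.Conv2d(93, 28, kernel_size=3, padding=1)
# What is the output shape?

Input shape: (2, 93, 69, 92)
Output shape: (2, 28, 69, 92)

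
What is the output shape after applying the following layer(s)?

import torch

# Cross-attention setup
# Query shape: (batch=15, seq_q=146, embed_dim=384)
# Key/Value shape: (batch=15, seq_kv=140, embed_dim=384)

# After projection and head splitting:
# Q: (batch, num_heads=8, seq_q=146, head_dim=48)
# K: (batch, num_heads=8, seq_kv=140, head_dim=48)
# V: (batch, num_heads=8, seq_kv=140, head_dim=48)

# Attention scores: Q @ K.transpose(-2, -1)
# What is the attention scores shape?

Input shape: (15, 146, 384)
Output shape: (15, 8, 146, 140)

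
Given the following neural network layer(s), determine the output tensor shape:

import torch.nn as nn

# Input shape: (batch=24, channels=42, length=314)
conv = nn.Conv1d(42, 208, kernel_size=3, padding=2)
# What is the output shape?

Input shape: (24, 42, 314)
Output shape: (24, 208, 316)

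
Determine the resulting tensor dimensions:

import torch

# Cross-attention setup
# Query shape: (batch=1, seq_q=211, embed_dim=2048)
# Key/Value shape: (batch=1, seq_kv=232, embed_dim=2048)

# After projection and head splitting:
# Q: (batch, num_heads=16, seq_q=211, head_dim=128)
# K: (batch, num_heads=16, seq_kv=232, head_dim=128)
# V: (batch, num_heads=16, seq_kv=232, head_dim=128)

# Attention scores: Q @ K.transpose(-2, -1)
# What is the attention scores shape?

Input shape: (1, 211, 2048)
Output shape: (1, 16, 211, 232)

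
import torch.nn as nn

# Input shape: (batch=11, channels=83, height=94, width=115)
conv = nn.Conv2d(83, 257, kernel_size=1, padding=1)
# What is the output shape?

Input shape: (11, 83, 94, 115)
Output shape: (11, 257, 96, 117)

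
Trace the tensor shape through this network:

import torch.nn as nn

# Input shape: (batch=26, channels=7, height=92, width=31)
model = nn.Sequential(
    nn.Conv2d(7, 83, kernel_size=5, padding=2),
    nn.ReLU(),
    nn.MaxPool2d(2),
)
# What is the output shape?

Input shape: (26, 7, 92, 31)
  -> after Conv2d: (26, 83, 92, 31)
  -> after ReLU: (26, 83, 92, 31)
Output shape: (26, 83, 46, 15)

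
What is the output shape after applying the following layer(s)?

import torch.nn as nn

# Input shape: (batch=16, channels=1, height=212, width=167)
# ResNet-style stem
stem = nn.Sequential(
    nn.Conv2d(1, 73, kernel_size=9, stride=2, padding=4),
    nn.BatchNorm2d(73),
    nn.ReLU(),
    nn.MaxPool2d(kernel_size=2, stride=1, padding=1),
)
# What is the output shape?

Input shape: (16, 1, 212, 167)
  -> after Conv2d 9x9 stride=2: (16, 73, 106, 84)
Output shape: (16, 73, 107, 85)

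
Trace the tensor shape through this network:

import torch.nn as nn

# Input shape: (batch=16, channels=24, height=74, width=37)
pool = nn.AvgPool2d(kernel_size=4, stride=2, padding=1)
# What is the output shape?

Input shape: (16, 24, 74, 37)
Output shape: (16, 24, 37, 18)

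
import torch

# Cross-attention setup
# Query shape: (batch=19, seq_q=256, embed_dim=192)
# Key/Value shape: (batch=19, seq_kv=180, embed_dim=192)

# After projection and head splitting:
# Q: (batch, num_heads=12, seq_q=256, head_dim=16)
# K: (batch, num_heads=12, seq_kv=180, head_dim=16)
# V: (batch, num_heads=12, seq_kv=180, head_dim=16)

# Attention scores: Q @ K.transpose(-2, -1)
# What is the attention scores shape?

Input shape: (19, 256, 192)
Output shape: (19, 12, 256, 180)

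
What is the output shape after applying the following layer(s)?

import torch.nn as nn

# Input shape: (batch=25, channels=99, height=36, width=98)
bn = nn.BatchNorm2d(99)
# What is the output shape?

Input shape: (25, 99, 36, 98)
Output shape: (25, 99, 36, 98)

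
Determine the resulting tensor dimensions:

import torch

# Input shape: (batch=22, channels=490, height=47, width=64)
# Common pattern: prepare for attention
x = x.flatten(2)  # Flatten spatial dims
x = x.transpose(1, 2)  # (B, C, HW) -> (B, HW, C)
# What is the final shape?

Input shape: (22, 490, 47, 64)
  -> after flatten(2): (22, 490, 3008)
Output shape: (22, 3008, 490)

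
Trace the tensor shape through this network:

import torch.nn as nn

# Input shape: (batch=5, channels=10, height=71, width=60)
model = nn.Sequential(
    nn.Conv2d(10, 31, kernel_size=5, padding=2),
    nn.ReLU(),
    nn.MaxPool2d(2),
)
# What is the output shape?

Input shape: (5, 10, 71, 60)
  -> after Conv2d: (5, 31, 71, 60)
  -> after ReLU: (5, 31, 71, 60)
Output shape: (5, 31, 35, 30)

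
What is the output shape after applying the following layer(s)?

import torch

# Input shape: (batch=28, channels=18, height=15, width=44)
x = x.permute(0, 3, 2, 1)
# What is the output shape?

Input shape: (28, 18, 15, 44)
Output shape: (28, 44, 15, 18)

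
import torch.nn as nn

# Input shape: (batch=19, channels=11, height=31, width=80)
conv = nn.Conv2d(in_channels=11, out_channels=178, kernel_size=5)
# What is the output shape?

Input shape: (19, 11, 31, 80)
Output shape: (19, 178, 27, 76)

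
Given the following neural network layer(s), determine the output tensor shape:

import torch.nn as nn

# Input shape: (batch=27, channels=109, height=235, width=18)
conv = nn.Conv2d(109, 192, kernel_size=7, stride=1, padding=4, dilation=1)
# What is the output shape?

Input shape: (27, 109, 235, 18)
Output shape: (27, 192, 237, 20)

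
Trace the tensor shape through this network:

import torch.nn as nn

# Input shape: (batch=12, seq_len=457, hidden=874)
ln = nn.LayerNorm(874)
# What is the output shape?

Input shape: (12, 457, 874)
Output shape: (12, 457, 874)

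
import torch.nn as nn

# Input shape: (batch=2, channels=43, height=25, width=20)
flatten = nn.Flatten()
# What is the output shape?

Input shape: (2, 43, 25, 20)
Output shape: (2, 21500)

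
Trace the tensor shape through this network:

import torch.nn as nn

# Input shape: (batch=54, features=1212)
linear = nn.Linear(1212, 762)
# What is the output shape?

Input shape: (54, 1212)
Output shape: (54, 762)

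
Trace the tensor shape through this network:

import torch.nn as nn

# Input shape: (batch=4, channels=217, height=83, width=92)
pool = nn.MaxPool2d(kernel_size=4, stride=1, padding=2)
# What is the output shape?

Input shape: (4, 217, 83, 92)
Output shape: (4, 217, 84, 93)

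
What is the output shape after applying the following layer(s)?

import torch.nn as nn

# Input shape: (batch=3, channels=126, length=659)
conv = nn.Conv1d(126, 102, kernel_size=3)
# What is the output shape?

Input shape: (3, 126, 659)
Output shape: (3, 102, 657)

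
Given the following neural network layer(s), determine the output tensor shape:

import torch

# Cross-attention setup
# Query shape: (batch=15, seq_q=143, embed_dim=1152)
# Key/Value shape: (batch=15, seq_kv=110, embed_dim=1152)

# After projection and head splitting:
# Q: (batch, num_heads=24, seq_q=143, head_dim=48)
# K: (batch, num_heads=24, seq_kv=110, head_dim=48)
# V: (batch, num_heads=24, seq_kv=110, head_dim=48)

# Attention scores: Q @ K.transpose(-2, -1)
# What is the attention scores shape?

Input shape: (15, 143, 1152)
Output shape: (15, 24, 143, 110)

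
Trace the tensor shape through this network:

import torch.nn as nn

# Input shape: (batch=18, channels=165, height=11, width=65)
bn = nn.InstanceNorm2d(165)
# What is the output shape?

Input shape: (18, 165, 11, 65)
Output shape: (18, 165, 11, 65)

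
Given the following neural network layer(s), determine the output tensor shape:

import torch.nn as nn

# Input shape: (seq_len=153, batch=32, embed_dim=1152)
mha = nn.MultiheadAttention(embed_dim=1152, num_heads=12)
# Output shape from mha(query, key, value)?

Input shape: (153, 32, 1152)
Output shape: (153, 32, 1152)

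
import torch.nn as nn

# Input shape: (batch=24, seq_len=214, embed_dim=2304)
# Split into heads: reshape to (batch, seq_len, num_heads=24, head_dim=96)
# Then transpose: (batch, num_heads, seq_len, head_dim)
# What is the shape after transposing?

Input shape: (24, 214, 2304)
  -> after reshape: (24, 214, 24, 96)
Output shape: (24, 24, 214, 96)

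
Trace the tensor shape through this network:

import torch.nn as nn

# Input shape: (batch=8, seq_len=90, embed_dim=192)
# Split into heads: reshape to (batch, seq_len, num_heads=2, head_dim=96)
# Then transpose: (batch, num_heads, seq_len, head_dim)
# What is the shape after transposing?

Input shape: (8, 90, 192)
  -> after reshape: (8, 90, 2, 96)
Output shape: (8, 2, 90, 96)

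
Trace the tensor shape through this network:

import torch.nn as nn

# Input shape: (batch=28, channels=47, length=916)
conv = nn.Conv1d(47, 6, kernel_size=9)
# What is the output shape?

Input shape: (28, 47, 916)
Output shape: (28, 6, 908)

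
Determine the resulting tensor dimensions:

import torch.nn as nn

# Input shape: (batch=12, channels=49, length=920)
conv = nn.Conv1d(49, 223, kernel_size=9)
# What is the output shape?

Input shape: (12, 49, 920)
Output shape: (12, 223, 912)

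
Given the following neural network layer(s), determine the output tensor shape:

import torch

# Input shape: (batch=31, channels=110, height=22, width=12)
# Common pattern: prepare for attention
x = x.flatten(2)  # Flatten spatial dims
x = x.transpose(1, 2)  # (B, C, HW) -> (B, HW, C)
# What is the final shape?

Input shape: (31, 110, 22, 12)
  -> after flatten(2): (31, 110, 264)
Output shape: (31, 264, 110)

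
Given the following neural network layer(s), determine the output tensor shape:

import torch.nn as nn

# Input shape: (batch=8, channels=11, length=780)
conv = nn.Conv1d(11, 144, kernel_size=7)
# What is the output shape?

Input shape: (8, 11, 780)
Output shape: (8, 144, 774)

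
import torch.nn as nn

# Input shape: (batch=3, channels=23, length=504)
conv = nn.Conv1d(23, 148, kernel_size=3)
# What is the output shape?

Input shape: (3, 23, 504)
Output shape: (3, 148, 502)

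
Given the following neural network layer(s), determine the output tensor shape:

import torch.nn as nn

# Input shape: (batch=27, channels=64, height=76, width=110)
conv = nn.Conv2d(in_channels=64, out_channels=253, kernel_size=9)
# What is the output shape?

Input shape: (27, 64, 76, 110)
Output shape: (27, 253, 68, 102)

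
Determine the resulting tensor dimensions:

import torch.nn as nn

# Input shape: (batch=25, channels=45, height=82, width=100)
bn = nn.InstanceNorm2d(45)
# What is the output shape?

Input shape: (25, 45, 82, 100)
Output shape: (25, 45, 82, 100)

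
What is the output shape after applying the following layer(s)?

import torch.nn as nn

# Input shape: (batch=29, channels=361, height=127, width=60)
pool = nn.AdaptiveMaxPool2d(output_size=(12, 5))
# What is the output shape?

Input shape: (29, 361, 127, 60)
Output shape: (29, 361, 12, 5)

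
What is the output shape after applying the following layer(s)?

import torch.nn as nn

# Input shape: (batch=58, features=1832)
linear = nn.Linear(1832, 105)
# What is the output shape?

Input shape: (58, 1832)
Output shape: (58, 105)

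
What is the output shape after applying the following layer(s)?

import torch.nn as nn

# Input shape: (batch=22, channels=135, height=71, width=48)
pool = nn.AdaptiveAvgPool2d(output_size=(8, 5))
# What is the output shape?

Input shape: (22, 135, 71, 48)
Output shape: (22, 135, 8, 5)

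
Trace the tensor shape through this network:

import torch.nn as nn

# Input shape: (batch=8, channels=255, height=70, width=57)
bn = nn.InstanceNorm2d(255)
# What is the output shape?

Input shape: (8, 255, 70, 57)
Output shape: (8, 255, 70, 57)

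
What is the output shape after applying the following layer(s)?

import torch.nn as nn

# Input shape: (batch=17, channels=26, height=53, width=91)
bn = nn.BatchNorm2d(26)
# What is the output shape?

Input shape: (17, 26, 53, 91)
Output shape: (17, 26, 53, 91)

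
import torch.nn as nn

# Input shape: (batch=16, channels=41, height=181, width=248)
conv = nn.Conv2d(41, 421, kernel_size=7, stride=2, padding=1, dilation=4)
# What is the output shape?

Input shape: (16, 41, 181, 248)
Output shape: (16, 421, 80, 113)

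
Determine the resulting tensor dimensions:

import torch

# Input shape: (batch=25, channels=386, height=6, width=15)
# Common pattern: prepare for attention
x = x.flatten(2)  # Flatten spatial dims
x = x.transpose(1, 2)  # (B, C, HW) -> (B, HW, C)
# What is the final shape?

Input shape: (25, 386, 6, 15)
  -> after flatten(2): (25, 386, 90)
Output shape: (25, 90, 386)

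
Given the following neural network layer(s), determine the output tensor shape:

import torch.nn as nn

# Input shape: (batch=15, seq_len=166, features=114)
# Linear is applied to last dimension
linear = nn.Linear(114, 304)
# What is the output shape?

Input shape: (15, 166, 114)
Output shape: (15, 166, 304)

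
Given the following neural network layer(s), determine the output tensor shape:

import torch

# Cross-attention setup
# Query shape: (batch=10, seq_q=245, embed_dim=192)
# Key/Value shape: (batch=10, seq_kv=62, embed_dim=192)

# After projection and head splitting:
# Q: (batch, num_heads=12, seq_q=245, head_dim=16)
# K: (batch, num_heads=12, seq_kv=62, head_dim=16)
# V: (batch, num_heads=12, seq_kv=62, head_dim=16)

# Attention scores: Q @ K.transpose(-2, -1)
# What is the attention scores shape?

Input shape: (10, 245, 192)
Output shape: (10, 12, 245, 62)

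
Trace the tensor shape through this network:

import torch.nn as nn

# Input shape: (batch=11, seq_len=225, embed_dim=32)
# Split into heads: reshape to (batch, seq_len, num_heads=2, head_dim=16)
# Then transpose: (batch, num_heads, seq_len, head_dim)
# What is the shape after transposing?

Input shape: (11, 225, 32)
  -> after reshape: (11, 225, 2, 16)
Output shape: (11, 2, 225, 16)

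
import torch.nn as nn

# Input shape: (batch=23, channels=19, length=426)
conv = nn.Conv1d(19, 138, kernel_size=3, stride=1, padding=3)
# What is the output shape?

Input shape: (23, 19, 426)
Output shape: (23, 138, 430)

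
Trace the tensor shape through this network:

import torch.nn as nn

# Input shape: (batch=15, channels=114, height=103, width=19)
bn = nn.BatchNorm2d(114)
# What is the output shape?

Input shape: (15, 114, 103, 19)
Output shape: (15, 114, 103, 19)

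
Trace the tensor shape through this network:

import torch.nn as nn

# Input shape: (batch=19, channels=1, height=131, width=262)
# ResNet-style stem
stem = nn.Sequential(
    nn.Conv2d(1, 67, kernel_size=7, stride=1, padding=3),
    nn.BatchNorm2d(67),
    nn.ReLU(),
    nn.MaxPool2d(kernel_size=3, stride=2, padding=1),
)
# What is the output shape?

Input shape: (19, 1, 131, 262)
  -> after Conv2d 7x7 stride=1: (19, 67, 131, 262)
Output shape: (19, 67, 66, 131)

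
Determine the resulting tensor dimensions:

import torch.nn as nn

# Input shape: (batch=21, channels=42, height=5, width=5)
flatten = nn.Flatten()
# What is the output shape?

Input shape: (21, 42, 5, 5)
Output shape: (21, 1050)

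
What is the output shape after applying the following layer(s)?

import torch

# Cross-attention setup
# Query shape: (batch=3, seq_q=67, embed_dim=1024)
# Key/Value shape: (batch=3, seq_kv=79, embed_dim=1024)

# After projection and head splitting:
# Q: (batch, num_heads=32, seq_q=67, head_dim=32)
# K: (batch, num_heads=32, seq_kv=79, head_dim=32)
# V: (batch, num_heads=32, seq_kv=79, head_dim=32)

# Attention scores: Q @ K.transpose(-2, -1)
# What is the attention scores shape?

Input shape: (3, 67, 1024)
Output shape: (3, 32, 67, 79)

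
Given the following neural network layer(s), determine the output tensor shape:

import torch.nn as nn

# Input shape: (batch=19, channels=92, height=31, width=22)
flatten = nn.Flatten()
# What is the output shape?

Input shape: (19, 92, 31, 22)
Output shape: (19, 62744)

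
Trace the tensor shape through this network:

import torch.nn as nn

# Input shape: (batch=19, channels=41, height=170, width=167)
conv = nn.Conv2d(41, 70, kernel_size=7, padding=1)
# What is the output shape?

Input shape: (19, 41, 170, 167)
Output shape: (19, 70, 166, 163)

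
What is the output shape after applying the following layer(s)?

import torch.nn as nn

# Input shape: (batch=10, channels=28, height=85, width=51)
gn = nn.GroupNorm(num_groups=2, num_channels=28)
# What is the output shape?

Input shape: (10, 28, 85, 51)
Output shape: (10, 28, 85, 51)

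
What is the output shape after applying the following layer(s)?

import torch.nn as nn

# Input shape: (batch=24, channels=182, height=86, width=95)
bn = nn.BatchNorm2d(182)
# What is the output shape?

Input shape: (24, 182, 86, 95)
Output shape: (24, 182, 86, 95)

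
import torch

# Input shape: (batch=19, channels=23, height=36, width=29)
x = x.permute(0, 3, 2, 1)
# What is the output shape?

Input shape: (19, 23, 36, 29)
Output shape: (19, 29, 36, 23)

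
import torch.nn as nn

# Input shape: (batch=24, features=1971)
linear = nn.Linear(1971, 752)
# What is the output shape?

Input shape: (24, 1971)
Output shape: (24, 752)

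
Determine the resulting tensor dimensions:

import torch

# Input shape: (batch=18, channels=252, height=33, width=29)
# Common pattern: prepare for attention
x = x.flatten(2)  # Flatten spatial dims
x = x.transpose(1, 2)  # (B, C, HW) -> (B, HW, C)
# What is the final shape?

Input shape: (18, 252, 33, 29)
  -> after flatten(2): (18, 252, 957)
Output shape: (18, 957, 252)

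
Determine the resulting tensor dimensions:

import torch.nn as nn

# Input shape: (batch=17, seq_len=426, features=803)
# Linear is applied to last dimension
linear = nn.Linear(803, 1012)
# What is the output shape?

Input shape: (17, 426, 803)
Output shape: (17, 426, 1012)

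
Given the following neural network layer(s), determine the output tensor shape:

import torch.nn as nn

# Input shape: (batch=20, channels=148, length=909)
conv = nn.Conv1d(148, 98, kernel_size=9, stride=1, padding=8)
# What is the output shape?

Input shape: (20, 148, 909)
Output shape: (20, 98, 917)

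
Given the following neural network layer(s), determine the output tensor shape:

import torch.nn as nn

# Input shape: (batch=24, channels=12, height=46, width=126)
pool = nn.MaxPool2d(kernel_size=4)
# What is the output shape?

Input shape: (24, 12, 46, 126)
Output shape: (24, 12, 11, 31)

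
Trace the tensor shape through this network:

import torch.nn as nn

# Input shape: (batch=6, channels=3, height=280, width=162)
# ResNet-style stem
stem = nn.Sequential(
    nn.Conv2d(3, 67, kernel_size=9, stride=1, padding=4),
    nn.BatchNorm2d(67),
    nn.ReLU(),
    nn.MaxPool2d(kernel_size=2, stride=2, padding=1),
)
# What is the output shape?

Input shape: (6, 3, 280, 162)
  -> after Conv2d 9x9 stride=1: (6, 67, 280, 162)
Output shape: (6, 67, 141, 82)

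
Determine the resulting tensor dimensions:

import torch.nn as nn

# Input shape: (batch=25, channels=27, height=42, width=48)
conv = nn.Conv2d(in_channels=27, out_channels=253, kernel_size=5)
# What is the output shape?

Input shape: (25, 27, 42, 48)
Output shape: (25, 253, 38, 44)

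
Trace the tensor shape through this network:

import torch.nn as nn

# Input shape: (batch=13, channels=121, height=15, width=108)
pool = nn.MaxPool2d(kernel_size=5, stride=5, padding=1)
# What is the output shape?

Input shape: (13, 121, 15, 108)
Output shape: (13, 121, 3, 22)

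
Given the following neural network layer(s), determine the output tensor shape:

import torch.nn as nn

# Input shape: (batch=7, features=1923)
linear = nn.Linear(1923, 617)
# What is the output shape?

Input shape: (7, 1923)
Output shape: (7, 617)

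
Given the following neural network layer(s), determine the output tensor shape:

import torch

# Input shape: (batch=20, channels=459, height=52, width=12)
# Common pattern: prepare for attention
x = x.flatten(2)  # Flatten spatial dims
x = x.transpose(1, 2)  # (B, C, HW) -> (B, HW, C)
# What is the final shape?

Input shape: (20, 459, 52, 12)
  -> after flatten(2): (20, 459, 624)
Output shape: (20, 624, 459)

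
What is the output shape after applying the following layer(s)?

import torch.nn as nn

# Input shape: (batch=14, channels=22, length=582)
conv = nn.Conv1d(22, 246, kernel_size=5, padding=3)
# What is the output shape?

Input shape: (14, 22, 582)
Output shape: (14, 246, 584)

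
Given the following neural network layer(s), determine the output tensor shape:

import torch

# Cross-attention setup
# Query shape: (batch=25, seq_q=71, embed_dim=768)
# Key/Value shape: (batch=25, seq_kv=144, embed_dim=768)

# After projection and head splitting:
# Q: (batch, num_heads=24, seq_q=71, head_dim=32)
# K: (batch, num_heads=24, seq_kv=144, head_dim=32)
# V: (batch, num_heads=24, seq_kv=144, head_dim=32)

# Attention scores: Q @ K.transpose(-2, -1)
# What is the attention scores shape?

Input shape: (25, 71, 768)
Output shape: (25, 24, 71, 144)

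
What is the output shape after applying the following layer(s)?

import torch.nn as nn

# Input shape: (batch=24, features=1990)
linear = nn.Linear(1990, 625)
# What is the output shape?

Input shape: (24, 1990)
Output shape: (24, 625)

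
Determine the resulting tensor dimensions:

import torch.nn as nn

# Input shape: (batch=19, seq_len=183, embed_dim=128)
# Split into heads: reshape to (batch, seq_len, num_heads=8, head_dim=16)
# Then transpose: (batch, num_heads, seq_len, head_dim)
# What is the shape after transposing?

Input shape: (19, 183, 128)
  -> after reshape: (19, 183, 8, 16)
Output shape: (19, 8, 183, 16)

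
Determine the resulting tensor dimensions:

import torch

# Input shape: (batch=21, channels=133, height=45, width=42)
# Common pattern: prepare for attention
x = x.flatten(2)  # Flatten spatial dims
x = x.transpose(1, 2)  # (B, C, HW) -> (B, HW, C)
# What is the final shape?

Input shape: (21, 133, 45, 42)
  -> after flatten(2): (21, 133, 1890)
Output shape: (21, 1890, 133)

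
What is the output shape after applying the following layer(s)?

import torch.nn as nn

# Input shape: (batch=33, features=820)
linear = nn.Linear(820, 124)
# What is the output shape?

Input shape: (33, 820)
Output shape: (33, 124)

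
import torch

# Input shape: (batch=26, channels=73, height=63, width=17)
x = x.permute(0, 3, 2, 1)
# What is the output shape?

Input shape: (26, 73, 63, 17)
Output shape: (26, 17, 63, 73)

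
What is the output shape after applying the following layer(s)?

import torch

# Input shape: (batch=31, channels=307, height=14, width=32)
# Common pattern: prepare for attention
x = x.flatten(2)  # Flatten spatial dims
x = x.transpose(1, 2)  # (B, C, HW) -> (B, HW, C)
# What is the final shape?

Input shape: (31, 307, 14, 32)
  -> after flatten(2): (31, 307, 448)
Output shape: (31, 448, 307)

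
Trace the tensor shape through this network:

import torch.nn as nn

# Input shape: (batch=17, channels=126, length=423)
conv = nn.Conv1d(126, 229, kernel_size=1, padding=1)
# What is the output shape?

Input shape: (17, 126, 423)
Output shape: (17, 229, 425)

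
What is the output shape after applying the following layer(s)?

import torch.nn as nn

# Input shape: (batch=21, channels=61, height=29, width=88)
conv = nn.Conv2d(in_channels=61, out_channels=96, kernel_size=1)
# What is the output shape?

Input shape: (21, 61, 29, 88)
Output shape: (21, 96, 29, 88)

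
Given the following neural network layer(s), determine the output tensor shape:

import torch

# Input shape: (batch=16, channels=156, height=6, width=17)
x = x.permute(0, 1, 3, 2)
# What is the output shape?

Input shape: (16, 156, 6, 17)
Output shape: (16, 156, 17, 6)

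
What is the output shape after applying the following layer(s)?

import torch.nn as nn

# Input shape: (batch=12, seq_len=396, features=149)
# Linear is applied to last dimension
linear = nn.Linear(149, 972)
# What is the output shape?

Input shape: (12, 396, 149)
Output shape: (12, 396, 972)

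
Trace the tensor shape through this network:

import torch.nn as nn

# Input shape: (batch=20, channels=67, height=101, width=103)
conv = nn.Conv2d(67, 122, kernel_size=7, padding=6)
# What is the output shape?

Input shape: (20, 67, 101, 103)
Output shape: (20, 122, 107, 109)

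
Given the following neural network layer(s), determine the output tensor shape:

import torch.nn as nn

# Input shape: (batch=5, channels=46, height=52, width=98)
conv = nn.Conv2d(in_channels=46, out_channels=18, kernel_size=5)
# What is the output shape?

Input shape: (5, 46, 52, 98)
Output shape: (5, 18, 48, 94)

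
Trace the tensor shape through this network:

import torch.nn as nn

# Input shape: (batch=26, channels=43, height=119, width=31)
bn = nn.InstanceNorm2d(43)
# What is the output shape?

Input shape: (26, 43, 119, 31)
Output shape: (26, 43, 119, 31)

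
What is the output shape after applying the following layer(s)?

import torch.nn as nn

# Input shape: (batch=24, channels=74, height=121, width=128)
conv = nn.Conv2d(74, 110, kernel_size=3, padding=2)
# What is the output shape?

Input shape: (24, 74, 121, 128)
Output shape: (24, 110, 123, 130)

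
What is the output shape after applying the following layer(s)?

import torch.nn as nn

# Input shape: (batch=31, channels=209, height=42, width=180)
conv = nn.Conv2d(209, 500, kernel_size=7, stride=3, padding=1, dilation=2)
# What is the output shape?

Input shape: (31, 209, 42, 180)
Output shape: (31, 500, 11, 57)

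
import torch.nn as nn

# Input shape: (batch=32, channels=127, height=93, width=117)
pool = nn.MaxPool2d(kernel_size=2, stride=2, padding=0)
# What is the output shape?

Input shape: (32, 127, 93, 117)
Output shape: (32, 127, 46, 58)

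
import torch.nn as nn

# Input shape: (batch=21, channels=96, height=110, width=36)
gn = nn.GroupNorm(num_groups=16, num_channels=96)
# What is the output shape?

Input shape: (21, 96, 110, 36)
Output shape: (21, 96, 110, 36)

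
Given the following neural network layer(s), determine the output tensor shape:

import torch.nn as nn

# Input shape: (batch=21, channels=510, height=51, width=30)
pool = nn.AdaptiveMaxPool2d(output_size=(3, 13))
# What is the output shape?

Input shape: (21, 510, 51, 30)
Output shape: (21, 510, 3, 13)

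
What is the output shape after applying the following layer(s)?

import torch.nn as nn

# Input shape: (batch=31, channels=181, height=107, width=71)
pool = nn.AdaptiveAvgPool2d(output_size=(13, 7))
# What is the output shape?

Input shape: (31, 181, 107, 71)
Output shape: (31, 181, 13, 7)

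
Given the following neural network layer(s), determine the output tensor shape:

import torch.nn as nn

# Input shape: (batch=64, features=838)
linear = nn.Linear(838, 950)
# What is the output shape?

Input shape: (64, 838)
Output shape: (64, 950)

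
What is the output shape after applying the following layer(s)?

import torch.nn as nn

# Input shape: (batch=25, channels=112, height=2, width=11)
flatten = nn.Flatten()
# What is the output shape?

Input shape: (25, 112, 2, 11)
Output shape: (25, 2464)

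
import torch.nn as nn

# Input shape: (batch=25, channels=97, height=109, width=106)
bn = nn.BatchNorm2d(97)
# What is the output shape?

Input shape: (25, 97, 109, 106)
Output shape: (25, 97, 109, 106)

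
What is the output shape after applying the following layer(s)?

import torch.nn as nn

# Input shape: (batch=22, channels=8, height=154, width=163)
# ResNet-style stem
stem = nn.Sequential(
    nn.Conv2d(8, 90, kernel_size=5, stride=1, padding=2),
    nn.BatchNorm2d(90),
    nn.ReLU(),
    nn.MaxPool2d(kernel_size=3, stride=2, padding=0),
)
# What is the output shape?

Input shape: (22, 8, 154, 163)
  -> after Conv2d 5x5 stride=1: (22, 90, 154, 163)
Output shape: (22, 90, 76, 81)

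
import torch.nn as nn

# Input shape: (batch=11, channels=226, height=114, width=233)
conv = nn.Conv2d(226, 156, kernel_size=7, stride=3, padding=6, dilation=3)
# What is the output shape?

Input shape: (11, 226, 114, 233)
Output shape: (11, 156, 36, 76)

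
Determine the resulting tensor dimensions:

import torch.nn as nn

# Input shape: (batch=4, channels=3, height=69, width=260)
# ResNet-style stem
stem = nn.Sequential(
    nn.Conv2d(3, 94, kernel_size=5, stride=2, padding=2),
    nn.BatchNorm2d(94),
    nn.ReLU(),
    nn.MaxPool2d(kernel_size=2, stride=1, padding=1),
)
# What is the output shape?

Input shape: (4, 3, 69, 260)
  -> after Conv2d 5x5 stride=2: (4, 94, 35, 130)
Output shape: (4, 94, 36, 131)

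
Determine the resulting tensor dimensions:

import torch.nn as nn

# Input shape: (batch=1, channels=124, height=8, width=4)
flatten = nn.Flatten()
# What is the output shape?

Input shape: (1, 124, 8, 4)
Output shape: (1, 3968)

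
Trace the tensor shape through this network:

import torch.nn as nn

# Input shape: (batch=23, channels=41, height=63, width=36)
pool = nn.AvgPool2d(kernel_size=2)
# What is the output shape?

Input shape: (23, 41, 63, 36)
Output shape: (23, 41, 31, 18)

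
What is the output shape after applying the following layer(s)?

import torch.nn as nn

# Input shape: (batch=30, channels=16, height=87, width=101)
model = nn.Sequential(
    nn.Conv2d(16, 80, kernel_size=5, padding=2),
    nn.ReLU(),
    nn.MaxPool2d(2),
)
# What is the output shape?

Input shape: (30, 16, 87, 101)
  -> after Conv2d: (30, 80, 87, 101)
  -> after ReLU: (30, 80, 87, 101)
Output shape: (30, 80, 43, 50)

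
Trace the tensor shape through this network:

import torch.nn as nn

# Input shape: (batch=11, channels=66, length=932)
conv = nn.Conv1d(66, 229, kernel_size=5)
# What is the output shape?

Input shape: (11, 66, 932)
Output shape: (11, 229, 928)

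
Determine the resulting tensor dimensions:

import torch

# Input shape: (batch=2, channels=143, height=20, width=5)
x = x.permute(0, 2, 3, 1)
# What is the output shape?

Input shape: (2, 143, 20, 5)
Output shape: (2, 20, 5, 143)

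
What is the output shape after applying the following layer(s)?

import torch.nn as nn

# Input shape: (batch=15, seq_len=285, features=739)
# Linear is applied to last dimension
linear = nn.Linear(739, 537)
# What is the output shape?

Input shape: (15, 285, 739)
Output shape: (15, 285, 537)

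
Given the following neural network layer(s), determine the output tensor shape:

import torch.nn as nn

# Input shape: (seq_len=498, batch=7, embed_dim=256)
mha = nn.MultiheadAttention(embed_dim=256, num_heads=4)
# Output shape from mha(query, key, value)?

Input shape: (498, 7, 256)
Output shape: (498, 7, 256)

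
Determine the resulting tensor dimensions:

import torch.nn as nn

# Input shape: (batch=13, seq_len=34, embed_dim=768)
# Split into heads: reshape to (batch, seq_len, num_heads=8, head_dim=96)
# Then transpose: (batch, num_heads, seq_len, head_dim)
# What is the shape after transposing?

Input shape: (13, 34, 768)
  -> after reshape: (13, 34, 8, 96)
Output shape: (13, 8, 34, 96)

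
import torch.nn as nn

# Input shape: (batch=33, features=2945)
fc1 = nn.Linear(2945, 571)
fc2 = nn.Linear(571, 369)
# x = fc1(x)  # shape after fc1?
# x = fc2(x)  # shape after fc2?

Input shape: (33, 2945)
  -> after fc1: (33, 571)
Output shape: (33, 369)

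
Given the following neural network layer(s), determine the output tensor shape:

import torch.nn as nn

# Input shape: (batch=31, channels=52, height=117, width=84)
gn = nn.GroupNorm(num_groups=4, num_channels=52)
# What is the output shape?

Input shape: (31, 52, 117, 84)
Output shape: (31, 52, 117, 84)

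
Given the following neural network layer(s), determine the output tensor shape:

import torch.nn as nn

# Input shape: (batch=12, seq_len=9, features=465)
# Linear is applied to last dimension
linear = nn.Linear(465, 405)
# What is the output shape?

Input shape: (12, 9, 465)
Output shape: (12, 9, 405)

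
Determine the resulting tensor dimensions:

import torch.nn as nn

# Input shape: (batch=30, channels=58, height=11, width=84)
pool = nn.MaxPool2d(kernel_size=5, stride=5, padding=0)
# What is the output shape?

Input shape: (30, 58, 11, 84)
Output shape: (30, 58, 2, 16)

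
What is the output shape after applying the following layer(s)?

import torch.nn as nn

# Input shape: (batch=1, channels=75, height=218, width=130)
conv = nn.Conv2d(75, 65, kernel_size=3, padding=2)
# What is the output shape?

Input shape: (1, 75, 218, 130)
Output shape: (1, 65, 220, 132)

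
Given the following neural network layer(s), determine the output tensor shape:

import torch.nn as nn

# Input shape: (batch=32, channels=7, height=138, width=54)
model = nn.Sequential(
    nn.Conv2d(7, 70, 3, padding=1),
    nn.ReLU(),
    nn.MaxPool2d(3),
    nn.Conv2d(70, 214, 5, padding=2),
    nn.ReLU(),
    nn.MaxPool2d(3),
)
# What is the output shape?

Input shape: (32, 7, 138, 54)
  -> after first Conv2d: (32, 70, 138, 54)
  -> after first MaxPool2d: (32, 70, 46, 18)
  -> after second Conv2d: (32, 214, 46, 18)
Output shape: (32, 214, 15, 6)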